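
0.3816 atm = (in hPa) 386.7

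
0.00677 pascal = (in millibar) 6.77e-05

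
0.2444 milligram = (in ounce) 8.621e-06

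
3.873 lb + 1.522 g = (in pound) 3.876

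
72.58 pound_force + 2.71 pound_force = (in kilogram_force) 34.15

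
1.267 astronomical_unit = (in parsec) 6.143e-06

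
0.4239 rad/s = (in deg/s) 24.29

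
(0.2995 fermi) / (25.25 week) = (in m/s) 1.961e-23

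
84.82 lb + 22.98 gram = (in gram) 3.85e+04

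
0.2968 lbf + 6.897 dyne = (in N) 1.32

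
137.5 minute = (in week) 0.01364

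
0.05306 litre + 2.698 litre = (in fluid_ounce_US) 93.02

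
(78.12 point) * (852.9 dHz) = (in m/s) 2.351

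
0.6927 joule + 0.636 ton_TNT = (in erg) 2.661e+16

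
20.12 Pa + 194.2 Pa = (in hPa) 2.143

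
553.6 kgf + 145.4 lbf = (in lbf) 1366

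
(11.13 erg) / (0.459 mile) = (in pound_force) 3.387e-10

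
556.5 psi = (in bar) 38.37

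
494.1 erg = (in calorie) 1.181e-05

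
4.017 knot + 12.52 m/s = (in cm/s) 1459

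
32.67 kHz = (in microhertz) 3.267e+10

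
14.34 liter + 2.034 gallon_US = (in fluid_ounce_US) 745.2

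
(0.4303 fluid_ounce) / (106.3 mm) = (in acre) 2.958e-08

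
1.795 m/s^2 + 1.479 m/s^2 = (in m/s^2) 3.274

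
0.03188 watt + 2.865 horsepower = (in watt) 2136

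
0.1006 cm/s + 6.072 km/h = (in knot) 3.281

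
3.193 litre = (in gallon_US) 0.8435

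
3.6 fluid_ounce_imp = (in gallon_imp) 0.0225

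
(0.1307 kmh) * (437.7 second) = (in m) 15.89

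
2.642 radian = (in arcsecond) 5.45e+05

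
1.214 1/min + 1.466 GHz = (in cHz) 1.466e+11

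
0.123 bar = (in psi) 1.784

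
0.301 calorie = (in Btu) 0.001194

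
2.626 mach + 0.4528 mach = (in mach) 3.079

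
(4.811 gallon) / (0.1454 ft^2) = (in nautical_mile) 0.000728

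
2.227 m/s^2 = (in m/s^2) 2.227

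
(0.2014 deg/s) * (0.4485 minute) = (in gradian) 6.022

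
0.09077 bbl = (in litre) 14.43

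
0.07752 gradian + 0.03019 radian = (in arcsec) 6478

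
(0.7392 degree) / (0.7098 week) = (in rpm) 2.87e-07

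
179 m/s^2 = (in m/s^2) 179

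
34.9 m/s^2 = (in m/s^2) 34.9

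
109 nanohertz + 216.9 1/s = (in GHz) 2.169e-07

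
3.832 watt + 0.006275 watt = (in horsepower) 0.005147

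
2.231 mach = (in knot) 1477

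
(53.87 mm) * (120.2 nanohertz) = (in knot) 1.259e-08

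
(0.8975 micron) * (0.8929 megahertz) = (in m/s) 0.8014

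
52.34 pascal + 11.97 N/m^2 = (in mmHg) 0.4824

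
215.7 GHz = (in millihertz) 2.157e+14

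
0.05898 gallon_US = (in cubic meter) 0.0002233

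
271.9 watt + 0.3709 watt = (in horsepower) 0.3651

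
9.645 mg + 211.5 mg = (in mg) 221.1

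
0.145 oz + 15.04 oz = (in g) 430.5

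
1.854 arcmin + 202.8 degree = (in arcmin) 1.217e+04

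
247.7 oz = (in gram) 7022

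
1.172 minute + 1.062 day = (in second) 9.183e+04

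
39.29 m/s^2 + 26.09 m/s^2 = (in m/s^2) 65.38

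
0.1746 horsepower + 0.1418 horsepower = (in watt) 235.9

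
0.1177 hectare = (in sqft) 1.267e+04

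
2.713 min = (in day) 0.001884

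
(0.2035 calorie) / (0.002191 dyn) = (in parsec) 1.259e-09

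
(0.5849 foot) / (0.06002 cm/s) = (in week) 0.0004911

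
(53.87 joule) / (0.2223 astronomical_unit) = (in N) 1.62e-09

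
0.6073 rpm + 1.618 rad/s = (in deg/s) 96.35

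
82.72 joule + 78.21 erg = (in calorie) 19.77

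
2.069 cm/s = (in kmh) 0.07448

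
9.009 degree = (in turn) 0.02503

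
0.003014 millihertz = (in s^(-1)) 3.014e-06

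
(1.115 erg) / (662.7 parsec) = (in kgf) 5.56e-28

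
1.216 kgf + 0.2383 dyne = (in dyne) 1.192e+06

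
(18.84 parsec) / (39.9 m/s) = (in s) 1.457e+16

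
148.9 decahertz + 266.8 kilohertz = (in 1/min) 1.61e+07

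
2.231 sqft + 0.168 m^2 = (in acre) 9.273e-05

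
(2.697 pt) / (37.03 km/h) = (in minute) 1.542e-06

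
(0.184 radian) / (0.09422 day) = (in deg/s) 0.001295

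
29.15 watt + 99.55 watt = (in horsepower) 0.1726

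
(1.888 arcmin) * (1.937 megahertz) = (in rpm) 1.016e+04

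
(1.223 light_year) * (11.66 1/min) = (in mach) 6.604e+12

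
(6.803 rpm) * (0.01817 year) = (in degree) 2.339e+07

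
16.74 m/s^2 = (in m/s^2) 16.74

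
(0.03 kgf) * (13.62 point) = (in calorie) 0.0003379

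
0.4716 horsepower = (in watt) 351.7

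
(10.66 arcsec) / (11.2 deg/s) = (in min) 4.406e-06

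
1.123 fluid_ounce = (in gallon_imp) 0.007305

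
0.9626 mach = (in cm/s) 3.278e+04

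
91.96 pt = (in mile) 2.016e-05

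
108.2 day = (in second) 9.348e+06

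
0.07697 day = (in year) 0.0002109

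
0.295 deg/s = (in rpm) 0.04917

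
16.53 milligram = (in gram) 0.01653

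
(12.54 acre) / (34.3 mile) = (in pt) 2606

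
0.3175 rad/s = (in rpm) 3.032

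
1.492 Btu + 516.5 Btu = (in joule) 5.465e+05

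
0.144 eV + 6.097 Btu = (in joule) 6433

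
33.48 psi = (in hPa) 2308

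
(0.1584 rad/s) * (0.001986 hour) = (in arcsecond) 2.336e+05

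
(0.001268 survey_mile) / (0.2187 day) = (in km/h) 0.0003888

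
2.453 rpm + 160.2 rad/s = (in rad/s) 160.5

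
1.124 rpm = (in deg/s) 6.744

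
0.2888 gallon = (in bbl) 0.006876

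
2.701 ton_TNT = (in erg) 1.13e+17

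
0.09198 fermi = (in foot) 3.018e-16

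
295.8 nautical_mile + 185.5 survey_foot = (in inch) 2.157e+07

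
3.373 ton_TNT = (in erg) 1.411e+17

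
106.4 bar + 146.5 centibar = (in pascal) 1.079e+07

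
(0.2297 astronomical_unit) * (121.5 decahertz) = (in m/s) 4.175e+13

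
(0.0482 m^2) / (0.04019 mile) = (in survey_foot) 0.002445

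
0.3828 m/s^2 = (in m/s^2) 0.3828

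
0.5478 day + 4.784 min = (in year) 0.00151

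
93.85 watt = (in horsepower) 0.1259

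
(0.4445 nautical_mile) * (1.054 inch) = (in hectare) 0.002204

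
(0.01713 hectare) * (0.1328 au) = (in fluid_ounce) 1.151e+17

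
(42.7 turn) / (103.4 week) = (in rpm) 4.097e-05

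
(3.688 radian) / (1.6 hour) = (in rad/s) 0.0006403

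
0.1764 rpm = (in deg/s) 1.058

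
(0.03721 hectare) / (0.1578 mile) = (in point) 4153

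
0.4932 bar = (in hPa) 493.2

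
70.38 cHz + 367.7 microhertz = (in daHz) 0.07042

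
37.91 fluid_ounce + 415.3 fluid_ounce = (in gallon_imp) 2.948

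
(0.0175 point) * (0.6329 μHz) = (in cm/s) 3.907e-10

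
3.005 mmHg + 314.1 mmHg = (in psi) 6.132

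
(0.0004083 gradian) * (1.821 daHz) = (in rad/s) 0.0001168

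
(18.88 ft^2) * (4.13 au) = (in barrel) 6.816e+12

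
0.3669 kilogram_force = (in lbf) 0.8089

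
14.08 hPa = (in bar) 0.01408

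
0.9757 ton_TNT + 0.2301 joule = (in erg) 4.082e+16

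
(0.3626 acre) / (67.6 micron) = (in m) 2.171e+07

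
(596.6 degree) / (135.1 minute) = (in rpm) 0.01227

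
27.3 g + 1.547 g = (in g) 28.85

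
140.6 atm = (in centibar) 1.425e+04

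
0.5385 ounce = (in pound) 0.03366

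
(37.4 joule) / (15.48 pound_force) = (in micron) 5.431e+05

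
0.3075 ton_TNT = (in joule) 1.287e+09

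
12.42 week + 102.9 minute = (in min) 1.253e+05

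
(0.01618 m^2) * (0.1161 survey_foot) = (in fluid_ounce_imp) 20.15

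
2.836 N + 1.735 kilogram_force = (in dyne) 1.985e+06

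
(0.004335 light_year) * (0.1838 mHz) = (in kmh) 2.714e+10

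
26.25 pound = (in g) 1.191e+04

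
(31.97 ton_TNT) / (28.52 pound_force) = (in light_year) 1.114e-07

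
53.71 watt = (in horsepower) 0.07203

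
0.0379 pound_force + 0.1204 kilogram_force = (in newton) 1.349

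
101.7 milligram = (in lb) 0.0002242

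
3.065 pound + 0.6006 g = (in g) 1391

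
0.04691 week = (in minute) 472.9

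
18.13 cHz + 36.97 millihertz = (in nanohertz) 2.183e+08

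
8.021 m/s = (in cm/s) 802.1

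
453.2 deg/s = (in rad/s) 7.91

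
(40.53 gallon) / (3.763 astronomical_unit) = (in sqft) 2.934e-12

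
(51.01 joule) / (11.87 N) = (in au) 2.873e-11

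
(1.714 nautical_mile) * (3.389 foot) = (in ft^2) 3.529e+04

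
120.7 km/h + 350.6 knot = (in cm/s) 2.139e+04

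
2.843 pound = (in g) 1290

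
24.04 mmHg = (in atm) 0.03163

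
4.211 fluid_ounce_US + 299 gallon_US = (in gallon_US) 299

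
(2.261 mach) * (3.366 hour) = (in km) 9329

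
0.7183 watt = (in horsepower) 0.0009633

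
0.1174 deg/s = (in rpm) 0.01957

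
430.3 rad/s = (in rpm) 4109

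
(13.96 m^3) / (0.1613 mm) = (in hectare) 8.655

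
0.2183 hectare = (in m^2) 2183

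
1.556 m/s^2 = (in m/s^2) 1.556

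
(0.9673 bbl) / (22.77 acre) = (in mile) 1.037e-09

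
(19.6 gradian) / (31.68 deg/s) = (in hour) 0.0001547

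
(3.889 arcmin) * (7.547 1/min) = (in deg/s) 0.008153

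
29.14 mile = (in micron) 4.69e+10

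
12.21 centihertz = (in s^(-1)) 0.1221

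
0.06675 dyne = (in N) 6.675e-07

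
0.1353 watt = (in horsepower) 0.0001814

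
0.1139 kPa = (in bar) 0.001139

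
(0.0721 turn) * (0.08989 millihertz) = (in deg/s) 0.002333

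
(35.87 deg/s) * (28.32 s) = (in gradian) 1129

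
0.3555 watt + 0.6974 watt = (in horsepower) 0.001412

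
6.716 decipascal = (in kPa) 0.0006716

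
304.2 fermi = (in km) 3.042e-16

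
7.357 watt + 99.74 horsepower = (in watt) 7.438e+04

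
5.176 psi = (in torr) 267.7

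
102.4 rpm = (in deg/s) 614.4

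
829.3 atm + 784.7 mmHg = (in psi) 1.22e+04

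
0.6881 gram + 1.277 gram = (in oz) 0.06932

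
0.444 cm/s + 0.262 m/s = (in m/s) 0.2664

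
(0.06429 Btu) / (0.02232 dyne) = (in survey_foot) 9.97e+08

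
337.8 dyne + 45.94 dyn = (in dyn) 383.7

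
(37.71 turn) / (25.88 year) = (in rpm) 2.772e-06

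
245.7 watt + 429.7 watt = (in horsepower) 0.9057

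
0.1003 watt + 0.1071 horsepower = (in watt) 79.96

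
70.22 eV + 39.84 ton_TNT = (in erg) 1.667e+18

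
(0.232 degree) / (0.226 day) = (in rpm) 1.98e-06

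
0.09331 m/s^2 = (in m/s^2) 0.09331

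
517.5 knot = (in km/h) 958.4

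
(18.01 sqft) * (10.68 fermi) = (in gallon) 4.721e-12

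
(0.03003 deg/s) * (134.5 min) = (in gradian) 269.3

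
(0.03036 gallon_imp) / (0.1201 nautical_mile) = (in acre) 1.533e-10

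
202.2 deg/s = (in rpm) 33.7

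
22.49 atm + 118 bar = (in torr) 1.056e+05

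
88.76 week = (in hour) 1.491e+04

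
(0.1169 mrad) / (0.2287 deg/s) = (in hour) 8.135e-06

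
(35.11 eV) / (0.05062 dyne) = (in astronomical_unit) 7.428e-23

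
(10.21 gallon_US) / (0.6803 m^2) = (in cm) 5.681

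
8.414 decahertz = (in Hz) 84.14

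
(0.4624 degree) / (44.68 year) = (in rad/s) 5.728e-12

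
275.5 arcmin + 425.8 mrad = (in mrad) 505.9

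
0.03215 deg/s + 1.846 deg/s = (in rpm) 0.313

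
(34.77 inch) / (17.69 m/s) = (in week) 8.255e-08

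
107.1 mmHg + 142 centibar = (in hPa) 1563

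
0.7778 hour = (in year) 8.879e-05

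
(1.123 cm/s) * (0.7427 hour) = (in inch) 1182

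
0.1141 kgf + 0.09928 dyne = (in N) 1.119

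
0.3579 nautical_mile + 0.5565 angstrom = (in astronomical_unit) 4.431e-09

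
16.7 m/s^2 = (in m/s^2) 16.7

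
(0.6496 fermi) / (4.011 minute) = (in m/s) 2.699e-18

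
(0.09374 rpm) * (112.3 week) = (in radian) 6.667e+05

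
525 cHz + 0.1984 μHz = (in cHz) 525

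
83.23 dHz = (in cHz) 832.3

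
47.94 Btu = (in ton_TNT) 1.209e-05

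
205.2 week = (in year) 3.935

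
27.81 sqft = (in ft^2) 27.81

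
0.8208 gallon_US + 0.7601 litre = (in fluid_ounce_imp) 136.1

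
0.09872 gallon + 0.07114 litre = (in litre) 0.4448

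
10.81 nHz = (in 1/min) 6.486e-07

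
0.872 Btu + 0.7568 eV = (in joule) 920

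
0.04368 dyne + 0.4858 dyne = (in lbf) 1.19e-06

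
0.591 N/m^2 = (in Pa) 0.591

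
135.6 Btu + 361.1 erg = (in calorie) 3.419e+04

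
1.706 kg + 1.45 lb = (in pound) 5.211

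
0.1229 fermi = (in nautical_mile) 6.636e-20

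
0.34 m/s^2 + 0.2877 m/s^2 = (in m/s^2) 0.6277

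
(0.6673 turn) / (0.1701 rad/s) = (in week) 4.076e-05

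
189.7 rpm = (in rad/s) 19.87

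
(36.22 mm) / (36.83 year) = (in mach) 9.158e-14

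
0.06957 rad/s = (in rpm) 0.6643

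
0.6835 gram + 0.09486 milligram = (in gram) 0.6836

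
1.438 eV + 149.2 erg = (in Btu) 1.414e-08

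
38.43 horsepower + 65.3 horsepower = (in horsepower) 103.7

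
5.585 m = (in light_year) 5.903e-16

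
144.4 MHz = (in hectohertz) 1.444e+06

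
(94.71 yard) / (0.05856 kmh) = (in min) 88.73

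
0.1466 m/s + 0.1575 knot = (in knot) 0.4425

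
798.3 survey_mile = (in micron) 1.285e+12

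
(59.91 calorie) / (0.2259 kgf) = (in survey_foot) 371.2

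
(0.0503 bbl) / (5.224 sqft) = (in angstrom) 1.648e+08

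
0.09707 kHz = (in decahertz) 9.707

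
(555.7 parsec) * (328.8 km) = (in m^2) 5.638e+24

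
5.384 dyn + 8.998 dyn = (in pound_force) 3.233e-05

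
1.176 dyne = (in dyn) 1.176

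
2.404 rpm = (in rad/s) 0.2517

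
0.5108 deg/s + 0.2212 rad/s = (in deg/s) 13.18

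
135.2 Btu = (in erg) 1.426e+12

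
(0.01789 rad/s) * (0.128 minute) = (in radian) 0.1374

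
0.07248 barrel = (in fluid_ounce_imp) 405.6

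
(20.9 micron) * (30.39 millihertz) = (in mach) 1.865e-09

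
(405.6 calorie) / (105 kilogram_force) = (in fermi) 1.648e+15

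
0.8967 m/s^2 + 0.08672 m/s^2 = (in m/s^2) 0.9834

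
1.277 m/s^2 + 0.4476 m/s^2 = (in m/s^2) 1.725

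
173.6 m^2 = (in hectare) 0.01736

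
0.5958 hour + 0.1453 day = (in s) 1.47e+04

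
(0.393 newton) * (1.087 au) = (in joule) 6.391e+10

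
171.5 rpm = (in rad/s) 17.96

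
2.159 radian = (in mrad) 2159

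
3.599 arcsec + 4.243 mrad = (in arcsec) 878.8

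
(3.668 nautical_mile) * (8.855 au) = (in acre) 2.224e+12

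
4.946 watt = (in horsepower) 0.006633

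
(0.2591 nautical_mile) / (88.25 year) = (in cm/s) 1.724e-05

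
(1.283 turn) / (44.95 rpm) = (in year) 5.431e-08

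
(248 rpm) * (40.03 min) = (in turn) 9927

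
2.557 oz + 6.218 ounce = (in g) 248.8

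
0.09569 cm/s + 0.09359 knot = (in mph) 0.1098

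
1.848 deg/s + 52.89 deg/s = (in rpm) 9.123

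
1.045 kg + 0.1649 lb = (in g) 1120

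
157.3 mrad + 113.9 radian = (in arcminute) 3.921e+05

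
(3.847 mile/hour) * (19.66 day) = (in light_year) 3.088e-10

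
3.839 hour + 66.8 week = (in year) 1.282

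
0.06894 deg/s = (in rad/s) 0.001203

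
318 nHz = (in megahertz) 3.18e-13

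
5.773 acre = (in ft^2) 2.515e+05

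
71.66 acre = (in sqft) 3.122e+06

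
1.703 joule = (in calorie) 0.407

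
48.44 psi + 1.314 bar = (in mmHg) 3491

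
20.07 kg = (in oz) 707.9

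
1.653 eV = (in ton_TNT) 6.33e-29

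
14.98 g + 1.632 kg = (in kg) 1.647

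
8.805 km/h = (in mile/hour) 5.471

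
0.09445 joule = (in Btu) 8.952e-05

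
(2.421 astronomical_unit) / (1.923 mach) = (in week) 914.6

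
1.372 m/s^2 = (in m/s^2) 1.372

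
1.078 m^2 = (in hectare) 0.0001078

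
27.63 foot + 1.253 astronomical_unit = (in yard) 2.05e+11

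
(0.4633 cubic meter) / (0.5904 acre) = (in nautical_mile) 1.047e-07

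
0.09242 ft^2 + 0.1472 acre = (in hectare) 0.05957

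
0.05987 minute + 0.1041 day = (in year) 0.0002853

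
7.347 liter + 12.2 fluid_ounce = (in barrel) 0.04848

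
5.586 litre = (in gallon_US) 1.476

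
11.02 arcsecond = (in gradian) 0.003401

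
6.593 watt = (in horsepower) 0.008841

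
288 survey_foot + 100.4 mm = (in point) 2.491e+05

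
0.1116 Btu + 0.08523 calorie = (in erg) 1.181e+09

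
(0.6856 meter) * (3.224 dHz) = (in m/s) 0.221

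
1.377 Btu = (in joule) 1453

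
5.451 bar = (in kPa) 545.1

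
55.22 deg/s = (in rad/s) 0.9638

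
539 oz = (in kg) 15.28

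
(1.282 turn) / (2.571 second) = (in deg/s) 179.5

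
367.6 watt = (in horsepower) 0.493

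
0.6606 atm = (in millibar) 669.4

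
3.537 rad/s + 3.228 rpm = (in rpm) 37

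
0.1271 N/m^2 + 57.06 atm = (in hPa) 5.782e+04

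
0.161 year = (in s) 5.077e+06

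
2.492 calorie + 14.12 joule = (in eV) 1.532e+20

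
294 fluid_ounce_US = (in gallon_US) 2.297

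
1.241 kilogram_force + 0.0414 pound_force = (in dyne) 1.235e+06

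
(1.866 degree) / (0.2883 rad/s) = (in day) 1.307e-06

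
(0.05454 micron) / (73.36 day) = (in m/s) 8.605e-15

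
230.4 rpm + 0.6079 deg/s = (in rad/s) 24.14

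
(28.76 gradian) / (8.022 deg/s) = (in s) 3.227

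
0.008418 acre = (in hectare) 0.003407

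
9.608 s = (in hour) 0.002669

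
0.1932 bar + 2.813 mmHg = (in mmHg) 147.7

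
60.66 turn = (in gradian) 2.426e+04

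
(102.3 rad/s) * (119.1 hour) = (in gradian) 2.792e+09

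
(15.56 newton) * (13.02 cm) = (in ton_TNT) 4.842e-10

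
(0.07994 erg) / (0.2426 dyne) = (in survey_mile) 2.047e-06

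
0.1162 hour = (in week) 0.0006917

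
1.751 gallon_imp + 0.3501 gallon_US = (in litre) 9.285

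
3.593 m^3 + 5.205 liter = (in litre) 3598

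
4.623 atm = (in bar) 4.684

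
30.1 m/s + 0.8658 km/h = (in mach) 0.08911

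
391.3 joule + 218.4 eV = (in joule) 391.3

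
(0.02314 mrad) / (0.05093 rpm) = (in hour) 1.205e-06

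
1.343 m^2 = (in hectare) 0.0001343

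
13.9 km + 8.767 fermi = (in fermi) 1.39e+19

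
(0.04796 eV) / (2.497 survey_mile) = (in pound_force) 4.299e-25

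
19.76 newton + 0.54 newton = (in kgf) 2.07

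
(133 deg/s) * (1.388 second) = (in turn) 0.5128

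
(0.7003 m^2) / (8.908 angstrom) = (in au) 0.005255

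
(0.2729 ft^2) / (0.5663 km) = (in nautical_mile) 2.417e-08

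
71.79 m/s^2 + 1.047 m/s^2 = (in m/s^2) 72.84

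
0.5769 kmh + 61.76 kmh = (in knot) 33.66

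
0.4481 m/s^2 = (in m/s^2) 0.4481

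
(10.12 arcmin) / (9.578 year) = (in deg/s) 5.584e-10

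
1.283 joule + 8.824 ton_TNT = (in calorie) 8.824e+09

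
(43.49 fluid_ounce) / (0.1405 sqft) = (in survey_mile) 6.123e-05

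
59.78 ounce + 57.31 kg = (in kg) 59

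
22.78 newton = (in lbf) 5.121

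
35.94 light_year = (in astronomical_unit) 2.273e+06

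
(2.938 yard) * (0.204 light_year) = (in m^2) 5.185e+15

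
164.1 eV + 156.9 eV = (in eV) 321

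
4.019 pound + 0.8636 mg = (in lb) 4.019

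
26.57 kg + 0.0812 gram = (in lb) 58.58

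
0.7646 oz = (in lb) 0.04779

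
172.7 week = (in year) 3.312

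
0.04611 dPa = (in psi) 6.688e-07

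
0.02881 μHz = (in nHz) 28.81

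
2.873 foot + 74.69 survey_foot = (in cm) 2364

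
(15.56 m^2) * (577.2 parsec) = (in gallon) 7.321e+22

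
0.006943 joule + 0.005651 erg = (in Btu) 6.581e-06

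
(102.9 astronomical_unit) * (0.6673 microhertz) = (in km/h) 3.698e+07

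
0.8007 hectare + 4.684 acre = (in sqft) 2.902e+05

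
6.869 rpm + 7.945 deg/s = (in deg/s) 49.16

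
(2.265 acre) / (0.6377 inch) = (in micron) 5.659e+11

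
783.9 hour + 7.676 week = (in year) 0.2367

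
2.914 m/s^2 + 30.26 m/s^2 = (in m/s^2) 33.17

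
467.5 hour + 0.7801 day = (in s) 1.75e+06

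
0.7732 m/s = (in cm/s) 77.32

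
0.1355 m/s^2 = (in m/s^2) 0.1355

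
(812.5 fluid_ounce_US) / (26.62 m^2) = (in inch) 0.03554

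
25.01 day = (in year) 0.06852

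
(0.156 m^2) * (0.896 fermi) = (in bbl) 8.792e-16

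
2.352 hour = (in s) 8467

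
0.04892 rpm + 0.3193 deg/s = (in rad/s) 0.0107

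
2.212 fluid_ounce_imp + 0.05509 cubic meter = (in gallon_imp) 12.13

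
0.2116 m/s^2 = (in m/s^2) 0.2116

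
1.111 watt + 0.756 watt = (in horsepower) 0.002504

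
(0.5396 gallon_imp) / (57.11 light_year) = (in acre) 1.122e-24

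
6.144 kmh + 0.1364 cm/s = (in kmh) 6.149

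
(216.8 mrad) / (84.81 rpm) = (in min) 0.0004068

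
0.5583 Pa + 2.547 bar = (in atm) 2.514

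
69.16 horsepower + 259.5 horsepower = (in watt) 2.451e+05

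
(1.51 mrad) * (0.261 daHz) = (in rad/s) 0.003941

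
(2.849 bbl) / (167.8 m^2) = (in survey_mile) 1.677e-06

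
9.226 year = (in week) 481.1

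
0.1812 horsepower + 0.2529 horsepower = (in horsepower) 0.4341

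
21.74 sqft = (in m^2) 2.02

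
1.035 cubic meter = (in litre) 1035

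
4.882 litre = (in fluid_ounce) 165.1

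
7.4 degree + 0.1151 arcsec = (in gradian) 8.222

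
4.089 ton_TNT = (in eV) 1.068e+29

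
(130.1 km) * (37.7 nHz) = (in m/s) 0.004905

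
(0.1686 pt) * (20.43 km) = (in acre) 0.0003003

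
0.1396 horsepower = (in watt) 104.1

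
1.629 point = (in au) 3.841e-15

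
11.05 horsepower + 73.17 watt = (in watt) 8313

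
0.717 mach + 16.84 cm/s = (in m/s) 244.3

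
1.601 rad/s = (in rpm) 15.29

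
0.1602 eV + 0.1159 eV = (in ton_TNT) 1.057e-29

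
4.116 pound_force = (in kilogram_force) 1.867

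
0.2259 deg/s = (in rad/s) 0.003943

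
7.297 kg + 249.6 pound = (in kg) 120.5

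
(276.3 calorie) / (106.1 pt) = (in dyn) 3.089e+09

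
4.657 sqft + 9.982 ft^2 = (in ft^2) 14.64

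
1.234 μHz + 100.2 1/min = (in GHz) 1.67e-09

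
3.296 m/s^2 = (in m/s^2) 3.296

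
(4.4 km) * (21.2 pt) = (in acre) 0.008132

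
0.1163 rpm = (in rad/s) 0.01218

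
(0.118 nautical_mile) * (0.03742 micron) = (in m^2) 8.178e-06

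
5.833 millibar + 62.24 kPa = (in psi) 9.112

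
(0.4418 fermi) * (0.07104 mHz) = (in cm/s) 3.139e-18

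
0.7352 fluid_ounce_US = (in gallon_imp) 0.004783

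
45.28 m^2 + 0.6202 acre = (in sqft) 2.75e+04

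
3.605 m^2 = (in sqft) 38.8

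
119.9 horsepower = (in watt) 8.941e+04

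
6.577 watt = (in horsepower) 0.00882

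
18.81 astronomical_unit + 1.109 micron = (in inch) 1.108e+14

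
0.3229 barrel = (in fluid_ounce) 1736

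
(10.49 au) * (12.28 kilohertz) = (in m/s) 1.927e+16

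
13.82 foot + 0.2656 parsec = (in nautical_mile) 4.425e+12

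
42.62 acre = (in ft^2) 1.857e+06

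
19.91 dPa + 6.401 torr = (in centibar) 0.8554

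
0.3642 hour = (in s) 1311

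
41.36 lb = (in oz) 661.8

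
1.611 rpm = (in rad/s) 0.1687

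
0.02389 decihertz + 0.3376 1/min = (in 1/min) 0.4809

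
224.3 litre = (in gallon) 59.25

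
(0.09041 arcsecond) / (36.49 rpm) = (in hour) 3.186e-11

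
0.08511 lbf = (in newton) 0.3786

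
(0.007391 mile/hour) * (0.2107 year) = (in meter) 2.195e+04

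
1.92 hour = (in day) 0.08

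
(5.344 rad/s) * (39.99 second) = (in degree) 1.224e+04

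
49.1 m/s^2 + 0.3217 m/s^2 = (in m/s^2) 49.42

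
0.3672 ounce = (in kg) 0.01041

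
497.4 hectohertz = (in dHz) 4.974e+05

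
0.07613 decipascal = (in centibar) 7.613e-06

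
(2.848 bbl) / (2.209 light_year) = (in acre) 5.354e-21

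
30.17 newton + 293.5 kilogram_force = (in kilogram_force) 296.6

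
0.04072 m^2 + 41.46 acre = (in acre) 41.46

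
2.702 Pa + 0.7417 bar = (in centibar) 74.17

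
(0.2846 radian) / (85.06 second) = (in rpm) 0.03195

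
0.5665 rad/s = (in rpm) 5.41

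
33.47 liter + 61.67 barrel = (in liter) 9838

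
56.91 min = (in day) 0.03952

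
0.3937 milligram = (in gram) 0.0003937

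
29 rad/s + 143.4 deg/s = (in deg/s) 1805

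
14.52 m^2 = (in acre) 0.003588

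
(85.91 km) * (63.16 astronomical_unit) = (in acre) 2.006e+14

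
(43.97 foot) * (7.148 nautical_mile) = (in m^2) 1.774e+05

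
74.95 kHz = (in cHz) 7.495e+06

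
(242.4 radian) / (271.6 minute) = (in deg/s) 0.8523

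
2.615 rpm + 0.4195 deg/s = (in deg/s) 16.11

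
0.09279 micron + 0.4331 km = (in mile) 0.2691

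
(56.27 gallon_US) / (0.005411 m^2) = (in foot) 129.2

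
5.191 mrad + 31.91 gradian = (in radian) 0.5064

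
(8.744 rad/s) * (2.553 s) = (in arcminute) 7.674e+04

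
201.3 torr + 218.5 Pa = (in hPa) 270.6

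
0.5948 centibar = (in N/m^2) 594.8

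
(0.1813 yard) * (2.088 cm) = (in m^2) 0.003462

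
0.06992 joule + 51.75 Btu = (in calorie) 1.305e+04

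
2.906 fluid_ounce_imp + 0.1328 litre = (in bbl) 0.001355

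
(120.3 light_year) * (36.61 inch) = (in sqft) 1.139e+19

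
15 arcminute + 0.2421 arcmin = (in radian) 0.004434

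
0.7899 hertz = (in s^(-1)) 0.7899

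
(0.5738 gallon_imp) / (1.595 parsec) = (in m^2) 5.3e-20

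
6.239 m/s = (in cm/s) 623.9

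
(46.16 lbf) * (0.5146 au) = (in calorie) 3.778e+12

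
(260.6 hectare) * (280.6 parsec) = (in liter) 2.256e+28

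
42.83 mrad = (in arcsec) 8834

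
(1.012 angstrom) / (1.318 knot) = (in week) 2.468e-16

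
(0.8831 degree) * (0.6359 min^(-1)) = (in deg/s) 0.009359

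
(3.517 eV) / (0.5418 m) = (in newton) 1.04e-18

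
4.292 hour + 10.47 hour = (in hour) 14.76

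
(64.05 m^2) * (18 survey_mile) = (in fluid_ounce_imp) 6.53e+10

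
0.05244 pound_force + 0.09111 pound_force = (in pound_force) 0.1436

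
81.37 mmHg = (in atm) 0.1071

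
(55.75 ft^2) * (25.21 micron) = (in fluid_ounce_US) 4.415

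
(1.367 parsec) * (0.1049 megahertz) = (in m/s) 4.425e+21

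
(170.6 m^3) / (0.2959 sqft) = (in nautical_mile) 3.351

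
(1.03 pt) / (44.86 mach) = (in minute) 3.965e-10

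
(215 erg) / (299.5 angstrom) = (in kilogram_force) 73.2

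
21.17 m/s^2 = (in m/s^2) 21.17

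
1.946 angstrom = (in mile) 1.209e-13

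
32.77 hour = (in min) 1966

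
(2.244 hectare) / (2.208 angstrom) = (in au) 679.4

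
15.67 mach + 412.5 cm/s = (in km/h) 1.922e+04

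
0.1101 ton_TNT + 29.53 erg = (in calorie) 1.101e+08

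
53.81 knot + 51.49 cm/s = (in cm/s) 2820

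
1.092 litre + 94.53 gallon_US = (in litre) 358.9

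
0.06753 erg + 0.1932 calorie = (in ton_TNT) 1.932e-10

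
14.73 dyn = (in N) 0.0001473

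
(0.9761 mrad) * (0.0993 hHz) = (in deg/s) 0.5553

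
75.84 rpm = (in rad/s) 7.942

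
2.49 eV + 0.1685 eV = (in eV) 2.659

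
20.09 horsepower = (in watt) 1.498e+04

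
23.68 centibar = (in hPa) 236.8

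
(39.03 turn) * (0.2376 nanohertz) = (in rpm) 5.564e-07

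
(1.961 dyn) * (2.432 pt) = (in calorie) 4.021e-09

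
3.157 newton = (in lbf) 0.7097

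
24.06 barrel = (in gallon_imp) 841.4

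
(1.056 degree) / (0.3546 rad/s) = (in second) 0.05198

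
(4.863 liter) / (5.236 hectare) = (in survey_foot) 3.047e-07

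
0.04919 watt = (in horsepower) 6.596e-05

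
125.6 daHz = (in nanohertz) 1.256e+12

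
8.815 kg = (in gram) 8815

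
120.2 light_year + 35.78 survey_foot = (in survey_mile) 7.066e+14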